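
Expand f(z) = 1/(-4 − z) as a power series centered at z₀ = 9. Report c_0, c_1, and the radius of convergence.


Let w = z − z₀, so z = z₀ + w.
Then -4 − z = -4 − (z₀ + w) = (-4 − z₀) − w = -13 − w.
f(z) = 1/(-13 − w) = (1/(-13)) · 1/(1 − w/(-13)) = Σ_{n≥0} w^n / (-13)^(n+1).
So c_n = 1/(-13)^(n+1):
  c_0 = 1/(-13)^1 = -1/13.
  c_1 = 1/(-13)^2 = 1/169.
The series is valid for |w/d| < 1, i.e. |z − z₀| < |d|.
Radius of convergence: R = |-4 − z₀| = |-13| = 13 (distance from z₀ to the singularity z = -4).

c_0 = -1/13, c_1 = 1/169; R = 13.


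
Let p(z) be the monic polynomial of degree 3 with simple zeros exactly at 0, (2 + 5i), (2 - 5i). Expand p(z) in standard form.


The polynomial is p(z) = ∏_{α ∈ S} (z − α), where S = {0, (2 + 5i), (2 - 5i)}.
Expanding the product yields: p(z) = z^3 -4·z^2 + 29·z.
Note conjugate pairs combine to real quadratics: (z − (2+5i))(z − (2−5i)) = z² − 4z + 29.
The resulting polynomial has degree 3 and real coefficients as required.

p(z) = z^3 -4·z^2 + 29·z.


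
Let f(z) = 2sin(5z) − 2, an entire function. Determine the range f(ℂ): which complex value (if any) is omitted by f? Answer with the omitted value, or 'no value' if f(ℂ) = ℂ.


Little Picard bounds the complement of f(ℂ) to at most one point.
sin is entire and surjective onto ℂ: for every w ∈ ℂ, sin(ζ) = w has a solution ζ ∈ ℂ (e.g., via the complex inverse arcsin). With ζ = 5z this gives z = ζ/(5). Then 2·sin(5z) takes every value in 2·ℂ = ℂ, and adding -2 is a bijection of ℂ. So f is surjective and omits no value. (Note: only on the real line is sin bounded by [−1, 1].)

Omitted value: no value.


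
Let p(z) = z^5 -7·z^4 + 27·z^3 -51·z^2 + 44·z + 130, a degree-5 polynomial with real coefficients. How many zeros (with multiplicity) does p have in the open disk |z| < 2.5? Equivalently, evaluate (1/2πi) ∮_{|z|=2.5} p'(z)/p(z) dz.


The zeros of p are: (3 + 2i), (3 - 2i), (1 + 3i), (1 - 3i), -1.
Their magnitudes are: 3.606, 3.606, 3.162, 3.162, 1.
Zeros with |z| < R = 2.5: -1.
Count = 1.
By the argument principle, (1/2πi) ∮_{|z|=R} p'(z)/p(z) dz equals exactly this count.

Number of zeros inside |z| < 2.5: 1.


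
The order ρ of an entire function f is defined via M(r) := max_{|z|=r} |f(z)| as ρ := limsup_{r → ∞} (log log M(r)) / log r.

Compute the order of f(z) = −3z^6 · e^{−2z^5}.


M(r) = max_{|z|=r} |-3|·|z|^6·|e^{−2z^5}| = 3·r^6 · e^{2r^5} (the factors attain their maxima compatibly on |z|=r). Then log M(r) = log 3 + 6·log r + 2r^5, dominated by the last term, so log log M(r) ~ 5·log r. The polynomial factor -3z^6 contributes only a log r term and does not affect the order. ρ = 5.
Therefore ρ = 5.

Order ρ = 5.


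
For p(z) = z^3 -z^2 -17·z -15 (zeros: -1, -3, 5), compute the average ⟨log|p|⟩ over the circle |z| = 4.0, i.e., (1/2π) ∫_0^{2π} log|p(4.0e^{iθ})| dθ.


Zeros: -3, -1, 5; r = 4.0.
Inside |z| < r: -3, -1. Outside (|z| ≥ r): 5.
p(0) = -15, so log|p(0)| = log(15) = 2.7081.
Apply Jensen: I(r) = log|p(0)| + Σ_k log(r/|z_k|), summed over zeros inside |z| < r.
  log(r/|z_k|) for z_k = -1: log(4.0/1) = 1.3863
  log(r/|z_k|) for z_k = -3: log(4.0/3) = 0.2877
  Outside zeros (5) contribute nothing to the Jensen sum.
Sum over inside zeros: 1.6740.
I(r) = log|p(0)| + (inside sum) = 2.7081 + 1.6740 = 4.3820.
Note: since some zeros are outside |z| ≤ r, the simplified n·log(r) form does NOT apply — only the inside zeros contribute.

I(r) ≈ 4.3820.


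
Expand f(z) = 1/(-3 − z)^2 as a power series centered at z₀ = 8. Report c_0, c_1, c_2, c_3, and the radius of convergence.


Let w = z − z₀, so z = z₀ + w.
Then -3 − z = -3 − (z₀ + w) = (-3 − z₀) − w = -11 − w.
f(z) = 1/(-11 − w)^2 = (1/(-11)^2) · (1 − w/(-11))^{−2}.
By the binomial series (1−u)^{−2} = Σ_{n≥0} C(n+1, 1) u^n for |u|<1, with u = w/(-11):
  c_n = C(n+1, 1) / (-11)^(n+2).
  c_0 = 1/(-11)^2 = 1/121.
  c_1 = 2/(-11)^3 = -2/1331.
  c_2 = 3/(-11)^4 = 3/14641.
  c_3 = 4/(-11)^5 = -4/161051.
The series is valid for |w/d| < 1, i.e. |z − z₀| < |d|.
Radius of convergence: R = |-3 − z₀| = |-11| = 11 (distance from z₀ to the singularity z = -3).

c_0 = 1/121, c_1 = -2/1331, c_2 = 3/14641, c_3 = -4/161051; R = 11.


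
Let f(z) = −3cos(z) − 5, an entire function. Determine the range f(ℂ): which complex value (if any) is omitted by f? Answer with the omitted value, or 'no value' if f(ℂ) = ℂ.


Little Picard bounds the complement of f(ℂ) to at most one point.
cos is entire and surjective onto ℂ: for every w ∈ ℂ, cos(ζ) = w has a solution ζ ∈ ℂ (e.g., via the complex inverse arccos). With ζ = z this gives z = ζ/(1). Then -3·cos(z) takes every value in -3·ℂ = ℂ, and adding -5 is a bijection of ℂ. So f is surjective and omits no value. (Note: only on the real line is cos bounded by [−1, 1].)

Omitted value: no value.


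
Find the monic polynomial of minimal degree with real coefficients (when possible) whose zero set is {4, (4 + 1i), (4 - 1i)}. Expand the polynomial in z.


The polynomial is p(z) = ∏_{α ∈ S} (z − α), where S = {4, (4 + 1i), (4 - 1i)}.
Expanding the product yields: p(z) = z^3 -12·z^2 + 49·z -68.
Note conjugate pairs combine to real quadratics: (z − (4+1i))(z − (4−1i)) = z² − 8z + 17.
The resulting polynomial has degree 3 and real coefficients as required.

p(z) = z^3 -12·z^2 + 49·z -68.


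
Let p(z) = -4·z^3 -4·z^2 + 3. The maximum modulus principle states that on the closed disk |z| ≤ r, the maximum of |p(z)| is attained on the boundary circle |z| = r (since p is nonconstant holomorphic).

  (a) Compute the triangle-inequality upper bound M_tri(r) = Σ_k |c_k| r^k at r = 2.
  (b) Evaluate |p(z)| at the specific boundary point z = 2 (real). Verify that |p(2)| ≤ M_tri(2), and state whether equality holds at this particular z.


Coefficients: c_0 = 3, c_1 = 0, c_2 = -4, c_3 = -4. Radius r = 2.
Part (a). Triangle bound: M_tri(r) = Σ_k |c_k| r^k
  = |3|·2^0 + |0|·2^1 + |-4|·2^2 + |-4|·2^3
  = 3 + 0 + 16 + 32 = 51.
This bounds M(r) := max_{|z|=r} |p(z)| from above; equality holds iff all terms c_k z^k can be made to align in phase at a single z on |z|=r.
Part (b). At z = 2 (real, on the circle |z| = r):
  p(2) = (3)·2^0 + (0)·2^1 + (-4)·2^2 + (-4)·2^3 = -45.
  |p(2)| = 45.
Check: |p(2)| = 45 ≤ 51 = M_tri(2). ✓ Equality does not hold at z = 2 (the coefficients have mixed signs, so the terms do not all align in phase there).

M_tri(2) = 51; |p(2)| = 45; equality at z=2: no.


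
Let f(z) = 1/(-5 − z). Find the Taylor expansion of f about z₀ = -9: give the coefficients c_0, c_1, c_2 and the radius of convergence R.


Let w = z − z₀, so z = z₀ + w.
Then -5 − z = -5 − (z₀ + w) = (-5 − z₀) − w = 4 − w.
f(z) = 1/(4 − w) = (1/(4)) · 1/(1 − w/(4)) = Σ_{n≥0} w^n / (4)^(n+1).
So c_n = 1/(4)^(n+1):
  c_0 = 1/(4)^1 = 1/4.
  c_1 = 1/(4)^2 = 1/16.
  c_2 = 1/(4)^3 = 1/64.
The series is valid for |w/d| < 1, i.e. |z − z₀| < |d|.
Radius of convergence: R = |-5 − z₀| = |4| = 4 (distance from z₀ to the singularity z = -5).

c_0 = 1/4, c_1 = 1/16, c_2 = 1/64; R = 4.


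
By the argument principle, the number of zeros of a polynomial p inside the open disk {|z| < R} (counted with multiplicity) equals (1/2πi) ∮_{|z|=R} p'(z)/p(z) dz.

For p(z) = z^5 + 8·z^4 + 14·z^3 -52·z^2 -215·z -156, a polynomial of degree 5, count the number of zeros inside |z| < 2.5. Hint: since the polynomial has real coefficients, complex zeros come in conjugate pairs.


The zeros of p are: -1, (-3 + 2i), (-3 - 2i), -4, 3.
Their magnitudes are: 1, 3.606, 3.606, 4, 3.
Zeros with |z| < R = 2.5: -1.
Count = 1.
By the argument principle, (1/2πi) ∮_{|z|=R} p'(z)/p(z) dz equals exactly this count.

Number of zeros inside |z| < 2.5: 1.


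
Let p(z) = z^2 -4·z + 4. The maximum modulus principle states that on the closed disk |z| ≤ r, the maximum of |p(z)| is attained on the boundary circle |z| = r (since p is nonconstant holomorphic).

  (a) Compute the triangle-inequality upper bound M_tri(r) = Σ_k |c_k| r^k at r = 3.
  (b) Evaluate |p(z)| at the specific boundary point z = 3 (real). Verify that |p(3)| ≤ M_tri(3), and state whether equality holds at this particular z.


Coefficients: c_0 = 4, c_1 = -4, c_2 = 1. Radius r = 3.
Part (a). Triangle bound: M_tri(r) = Σ_k |c_k| r^k
  = |4|·3^0 + |-4|·3^1 + |1|·3^2
  = 4 + 12 + 9 = 25.
This bounds M(r) := max_{|z|=r} |p(z)| from above; equality holds iff all terms c_k z^k can be made to align in phase at a single z on |z|=r.
Part (b). At z = 3 (real, on the circle |z| = r):
  p(3) = (4)·3^0 + (-4)·3^1 + (1)·3^2 = 1.
  |p(3)| = 1.
Check: |p(3)| = 1 ≤ 25 = M_tri(3). ✓ Equality does not hold at z = 3 (the coefficients have mixed signs, so the terms do not all align in phase there).

M_tri(3) = 25; |p(3)| = 1; equality at z=3: no.


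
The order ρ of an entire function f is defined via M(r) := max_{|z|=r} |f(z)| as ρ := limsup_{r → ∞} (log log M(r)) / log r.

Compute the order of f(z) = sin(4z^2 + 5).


Write sin(w) = (e^{iw} ± e^{−iw})/(2 or 2i), so |sin(w)| ≤ e^{|w|}. With w = 4z^2 + 5, |w| ≤ 4r^2 + 5 on |z|=r, giving M(r) ≤ e^{4r^2 + 5} and ρ ≤ 2. For the lower bound, choose z on |z|=r with 4z^2 purely imaginary of modulus 4r^2; then |sin(4z^2 + 5)| grows like e^{4r^2}/2, so ρ ≥ 2. Hence ρ = 2.
Therefore ρ = 2.

Order ρ = 2.


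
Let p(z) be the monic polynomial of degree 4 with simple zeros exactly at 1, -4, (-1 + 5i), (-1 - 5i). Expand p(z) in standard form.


The polynomial is p(z) = ∏_{α ∈ S} (z − α), where S = {1, -4, (-1 + 5i), (-1 - 5i)}.
Expanding the product yields: p(z) = z^4 + 5·z^3 + 28·z^2 + 70·z -104.
Note conjugate pairs combine to real quadratics: (z − (-1+5i))(z − (-1−5i)) = z² + 2z + 26.
The resulting polynomial has degree 4 and real coefficients as required.

p(z) = z^4 + 5·z^3 + 28·z^2 + 70·z -104.


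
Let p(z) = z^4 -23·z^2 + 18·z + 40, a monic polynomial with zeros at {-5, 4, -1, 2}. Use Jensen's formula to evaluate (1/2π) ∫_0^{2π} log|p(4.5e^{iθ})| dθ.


Zeros: -5, -1, 2, 4; r = 4.5.
Inside |z| < r: -1, 2, 4. Outside (|z| ≥ r): -5.
p(0) = 40, so log|p(0)| = log(40) = 3.6889.
Apply Jensen: I(r) = log|p(0)| + Σ_k log(r/|z_k|), summed over zeros inside |z| < r.
  log(r/|z_k|) for z_k = 4: log(4.5/4) = 0.1178
  log(r/|z_k|) for z_k = -1: log(4.5/1) = 1.5041
  log(r/|z_k|) for z_k = 2: log(4.5/2) = 0.8109
  Outside zeros (-5) contribute nothing to the Jensen sum.
Sum over inside zeros: 2.4328.
I(r) = log|p(0)| + (inside sum) = 3.6889 + 2.4328 = 6.1217.
Note: since some zeros are outside |z| ≤ r, the simplified n·log(r) form does NOT apply — only the inside zeros contribute.

I(r) ≈ 6.1217.


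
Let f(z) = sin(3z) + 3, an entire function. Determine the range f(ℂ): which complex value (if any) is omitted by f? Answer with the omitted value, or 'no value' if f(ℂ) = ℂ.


Little Picard bounds the complement of f(ℂ) to at most one point.
sin is entire and surjective onto ℂ: for every w ∈ ℂ, sin(ζ) = w has a solution ζ ∈ ℂ (e.g., via the complex inverse arcsin). With ζ = 3z this gives z = ζ/(3). Then 1·sin(3z) takes every value in 1·ℂ = ℂ, and adding 3 is a bijection of ℂ. So f is surjective and omits no value. (Note: only on the real line is sin bounded by [−1, 1].)

Omitted value: no value.


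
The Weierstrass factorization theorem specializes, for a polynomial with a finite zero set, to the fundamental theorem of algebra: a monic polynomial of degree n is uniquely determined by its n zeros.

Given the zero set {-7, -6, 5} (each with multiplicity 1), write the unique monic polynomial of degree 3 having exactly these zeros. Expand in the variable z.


The polynomial is p(z) = ∏_{α ∈ S} (z − α), where S = {-7, -6, 5}.
Expanding the product yields: p(z) = z^3 + 8·z^2 -23·z -210.
The resulting polynomial has degree 3 and real coefficients as required.

p(z) = z^3 + 8·z^2 -23·z -210.


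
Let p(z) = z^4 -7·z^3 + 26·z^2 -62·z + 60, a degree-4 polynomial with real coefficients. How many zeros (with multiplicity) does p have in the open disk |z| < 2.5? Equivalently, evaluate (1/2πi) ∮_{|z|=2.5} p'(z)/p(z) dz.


The zeros of p are: 2, (1 + 3i), (1 - 3i), 3.
Their magnitudes are: 2, 3.162, 3.162, 3.
Zeros with |z| < R = 2.5: 2.
Count = 1.
By the argument principle, (1/2πi) ∮_{|z|=R} p'(z)/p(z) dz equals exactly this count.

Number of zeros inside |z| < 2.5: 1.


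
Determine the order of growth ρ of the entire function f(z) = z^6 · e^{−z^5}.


M(r) = max_{|z|=r} |1|·|z|^6·|e^{−z^5}| = 1·r^6 · e^{1r^5} (the factors attain their maxima compatibly on |z|=r). Then log M(r) = log 1 + 6·log r + 1r^5, dominated by the last term, so log log M(r) ~ 5·log r. The polynomial factor 1z^6 contributes only a log r term and does not affect the order. ρ = 5.
Therefore ρ = 5.

Order ρ = 5.


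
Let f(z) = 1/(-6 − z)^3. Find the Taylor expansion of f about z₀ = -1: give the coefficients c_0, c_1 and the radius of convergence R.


Let w = z − z₀, so z = z₀ + w.
Then -6 − z = -6 − (z₀ + w) = (-6 − z₀) − w = -5 − w.
f(z) = 1/(-5 − w)^3 = (1/(-5)^3) · (1 − w/(-5))^{−3}.
By the binomial series (1−u)^{−3} = Σ_{n≥0} C(n+2, 2) u^n for |u|<1, with u = w/(-5):
  c_n = C(n+2, 2) / (-5)^(n+3).
  c_0 = 1/(-5)^3 = -1/125.
  c_1 = 3/(-5)^4 = 3/625.
The series is valid for |w/d| < 1, i.e. |z − z₀| < |d|.
Radius of convergence: R = |-6 − z₀| = |-5| = 5 (distance from z₀ to the singularity z = -6).

c_0 = -1/125, c_1 = 3/625; R = 5.


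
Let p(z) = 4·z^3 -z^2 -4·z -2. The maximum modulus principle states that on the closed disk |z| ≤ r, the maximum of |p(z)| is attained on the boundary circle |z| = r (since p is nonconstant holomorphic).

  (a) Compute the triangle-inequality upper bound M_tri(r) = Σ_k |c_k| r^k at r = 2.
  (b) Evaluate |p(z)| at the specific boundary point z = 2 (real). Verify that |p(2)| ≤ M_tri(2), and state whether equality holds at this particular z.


Coefficients: c_0 = -2, c_1 = -4, c_2 = -1, c_3 = 4. Radius r = 2.
Part (a). Triangle bound: M_tri(r) = Σ_k |c_k| r^k
  = |-2|·2^0 + |-4|·2^1 + |-1|·2^2 + |4|·2^3
  = 2 + 8 + 4 + 32 = 46.
This bounds M(r) := max_{|z|=r} |p(z)| from above; equality holds iff all terms c_k z^k can be made to align in phase at a single z on |z|=r.
Part (b). At z = 2 (real, on the circle |z| = r):
  p(2) = (-2)·2^0 + (-4)·2^1 + (-1)·2^2 + (4)·2^3 = 18.
  |p(2)| = 18.
Check: |p(2)| = 18 ≤ 46 = M_tri(2). ✓ Equality does not hold at z = 2 (the coefficients have mixed signs, so the terms do not all align in phase there).

M_tri(2) = 46; |p(2)| = 18; equality at z=2: no.


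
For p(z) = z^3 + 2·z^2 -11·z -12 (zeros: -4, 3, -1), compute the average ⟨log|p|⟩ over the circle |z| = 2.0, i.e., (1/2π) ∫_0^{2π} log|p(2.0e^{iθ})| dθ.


Zeros: -4, -1, 3; r = 2.0.
Inside |z| < r: -1. Outside (|z| ≥ r): -4, 3.
p(0) = -12, so log|p(0)| = log(12) = 2.4849.
Apply Jensen: I(r) = log|p(0)| + Σ_k log(r/|z_k|), summed over zeros inside |z| < r.
  log(r/|z_k|) for z_k = -1: log(2.0/1) = 0.6931
  Outside zeros (-4, 3) contribute nothing to the Jensen sum.
Sum over inside zeros: 0.6931.
I(r) = log|p(0)| + (inside sum) = 2.4849 + 0.6931 = 3.1781.
Note: since some zeros are outside |z| ≤ r, the simplified n·log(r) form does NOT apply — only the inside zeros contribute.

I(r) ≈ 3.1781.


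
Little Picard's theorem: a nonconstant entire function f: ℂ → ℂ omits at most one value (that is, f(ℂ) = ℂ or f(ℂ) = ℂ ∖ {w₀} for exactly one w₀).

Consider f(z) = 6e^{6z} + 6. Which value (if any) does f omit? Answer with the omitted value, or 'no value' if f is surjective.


Little Picard bounds the complement of f(ℂ) to at most one point.
e^{6z} is never zero on ℂ, so 6·e^{6z} takes every value in ℂ ∖ {0}. Adding 6 shifts the range to ℂ ∖ {6}. Thus f omits exactly the value 6.

Omitted value: 6.


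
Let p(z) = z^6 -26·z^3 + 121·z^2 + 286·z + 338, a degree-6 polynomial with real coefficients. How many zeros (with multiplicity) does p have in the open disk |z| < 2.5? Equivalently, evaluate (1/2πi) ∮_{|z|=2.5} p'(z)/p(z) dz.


The zeros of p are: (-2 + 3i), (-2 - 3i), (-1 + 1i), (-1 - 1i), (3 + 2i), (3 - 2i).
Their magnitudes are: 3.606, 3.606, 1.414, 1.414, 3.606, 3.606.
Zeros with |z| < R = 2.5: (-1 + 1i), (-1 - 1i).
Count = 2.
By the argument principle, (1/2πi) ∮_{|z|=R} p'(z)/p(z) dz equals exactly this count.

Number of zeros inside |z| < 2.5: 2.


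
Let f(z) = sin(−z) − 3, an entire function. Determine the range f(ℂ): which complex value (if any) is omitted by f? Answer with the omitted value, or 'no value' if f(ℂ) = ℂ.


Little Picard bounds the complement of f(ℂ) to at most one point.
sin is entire and surjective onto ℂ: for every w ∈ ℂ, sin(ζ) = w has a solution ζ ∈ ℂ (e.g., via the complex inverse arcsin). With ζ = −z this gives z = ζ/(-1). Then 1·sin(−z) takes every value in 1·ℂ = ℂ, and adding -3 is a bijection of ℂ. So f is surjective and omits no value. (Note: only on the real line is sin bounded by [−1, 1].)

Omitted value: no value.


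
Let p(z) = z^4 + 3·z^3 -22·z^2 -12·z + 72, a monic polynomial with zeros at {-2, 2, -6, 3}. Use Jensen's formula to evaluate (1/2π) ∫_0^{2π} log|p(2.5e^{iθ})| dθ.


Zeros: -6, -2, 2, 3; r = 2.5.
Inside |z| < r: -2, 2. Outside (|z| ≥ r): -6, 3.
p(0) = 72, so log|p(0)| = log(72) = 4.2767.
Apply Jensen: I(r) = log|p(0)| + Σ_k log(r/|z_k|), summed over zeros inside |z| < r.
  log(r/|z_k|) for z_k = -2: log(2.5/2) = 0.2231
  log(r/|z_k|) for z_k = 2: log(2.5/2) = 0.2231
  Outside zeros (-6, 3) contribute nothing to the Jensen sum.
Sum over inside zeros: 0.4463.
I(r) = log|p(0)| + (inside sum) = 4.2767 + 0.4463 = 4.7230.
Note: since some zeros are outside |z| ≤ r, the simplified n·log(r) form does NOT apply — only the inside zeros contribute.

I(r) ≈ 4.7230.


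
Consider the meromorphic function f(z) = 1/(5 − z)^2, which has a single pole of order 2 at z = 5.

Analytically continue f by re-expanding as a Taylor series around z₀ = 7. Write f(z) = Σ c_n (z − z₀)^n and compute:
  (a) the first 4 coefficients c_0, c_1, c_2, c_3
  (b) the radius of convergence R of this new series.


Let w = z − z₀, so z = z₀ + w.
Then 5 − z = 5 − (z₀ + w) = (5 − z₀) − w = -2 − w.
f(z) = 1/(-2 − w)^2 = (1/(-2)^2) · (1 − w/(-2))^{−2}.
By the binomial series (1−u)^{−2} = Σ_{n≥0} C(n+1, 1) u^n for |u|<1, with u = w/(-2):
  c_n = C(n+1, 1) / (-2)^(n+2).
  c_0 = 1/(-2)^2 = 1/4.
  c_1 = 2/(-2)^3 = -1/4.
  c_2 = 3/(-2)^4 = 3/16.
  c_3 = 4/(-2)^5 = -1/8.
The series is valid for |w/d| < 1, i.e. |z − z₀| < |d|.
Radius of convergence: R = |5 − z₀| = |-2| = 2 (distance from z₀ to the singularity z = 5).

c_0 = 1/4, c_1 = -1/4, c_2 = 3/16, c_3 = -1/8; R = 2.


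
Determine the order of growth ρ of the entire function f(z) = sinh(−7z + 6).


sinh(w) is a linear combination of e^{iw} and e^{−iw} (or e^w, e^{−w} in the hyperbolic case), so |sinh(w)| ≤ e^{|w|}. With w = −7z + 6, |w| ≤ 7|z| + 6 = 7r + 6 on |z| = r, giving M(r) ≤ e^{7r + 6}, so ρ ≤ 1. On a suitable ray (z = it for sin/cos; z = t for sinh/cosh, t real → ∞), |sinh(−7z + 6)| grows like e^{7|t|}/2, so ρ ≥ 1. Hence ρ = 1.
Therefore ρ = 1.

Order ρ = 1.


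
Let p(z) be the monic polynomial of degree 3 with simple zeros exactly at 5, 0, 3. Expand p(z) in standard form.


The polynomial is p(z) = ∏_{α ∈ S} (z − α), where S = {5, 0, 3}.
Expanding the product yields: p(z) = z^3 -8·z^2 + 15·z.
The resulting polynomial has degree 3 and real coefficients as required.

p(z) = z^3 -8·z^2 + 15·z.


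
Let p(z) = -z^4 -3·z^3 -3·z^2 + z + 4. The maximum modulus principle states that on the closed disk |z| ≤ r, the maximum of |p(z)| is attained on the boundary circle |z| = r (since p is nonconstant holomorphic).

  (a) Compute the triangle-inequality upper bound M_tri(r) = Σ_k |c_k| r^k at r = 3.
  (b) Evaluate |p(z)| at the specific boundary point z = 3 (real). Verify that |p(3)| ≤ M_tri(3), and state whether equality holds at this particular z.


Coefficients: c_0 = 4, c_1 = 1, c_2 = -3, c_3 = -3, c_4 = -1. Radius r = 3.
Part (a). Triangle bound: M_tri(r) = Σ_k |c_k| r^k
  = |4|·3^0 + |1|·3^1 + |-3|·3^2 + |-3|·3^3 + |-1|·3^4
  = 4 + 3 + 27 + 81 + 81 = 196.
This bounds M(r) := max_{|z|=r} |p(z)| from above; equality holds iff all terms c_k z^k can be made to align in phase at a single z on |z|=r.
Part (b). At z = 3 (real, on the circle |z| = r):
  p(3) = (4)·3^0 + (1)·3^1 + (-3)·3^2 + (-3)·3^3 + (-1)·3^4 = -182.
  |p(3)| = 182.
Check: |p(3)| = 182 ≤ 196 = M_tri(3). ✓ Equality does not hold at z = 3 (the coefficients have mixed signs, so the terms do not all align in phase there).

M_tri(3) = 196; |p(3)| = 182; equality at z=3: no.


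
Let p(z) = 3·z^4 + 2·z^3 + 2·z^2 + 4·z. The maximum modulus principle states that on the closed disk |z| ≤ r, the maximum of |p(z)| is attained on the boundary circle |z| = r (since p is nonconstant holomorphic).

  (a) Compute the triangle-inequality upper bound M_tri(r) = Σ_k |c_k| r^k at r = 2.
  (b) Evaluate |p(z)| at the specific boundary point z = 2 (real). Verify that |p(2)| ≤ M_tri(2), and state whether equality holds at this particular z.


Coefficients: c_0 = 0, c_1 = 4, c_2 = 2, c_3 = 2, c_4 = 3. Radius r = 2.
Part (a). Triangle bound: M_tri(r) = Σ_k |c_k| r^k
  = |0|·2^0 + |4|·2^1 + |2|·2^2 + |2|·2^3 + |3|·2^4
  = 0 + 8 + 8 + 16 + 48 = 80.
This bounds M(r) := max_{|z|=r} |p(z)| from above; equality holds iff all terms c_k z^k can be made to align in phase at a single z on |z|=r.
Part (b). At z = 2 (real, on the circle |z| = r):
  p(2) = (0)·2^0 + (4)·2^1 + (2)·2^2 + (2)·2^3 + (3)·2^4 = 80.
  |p(2)| = 80.
Since all nonzero coefficients share the same sign, |p(2)| = 80 = M_tri(2); the triangle bound is attained at z = 2, so in fact M(r) = 80.

M_tri(2) = 80; |p(2)| = 80; equality at z=2: yes.


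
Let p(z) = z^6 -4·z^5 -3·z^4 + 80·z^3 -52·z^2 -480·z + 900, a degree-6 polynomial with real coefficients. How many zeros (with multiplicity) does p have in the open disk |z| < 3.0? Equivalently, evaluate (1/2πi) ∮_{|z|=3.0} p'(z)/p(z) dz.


The zeros of p are: (-3 + 1i), (-3 - 1i), (3 + 3i), (3 - 3i), (2 + 1i), (2 - 1i).
Their magnitudes are: 3.162, 3.162, 4.243, 4.243, 2.236, 2.236.
Zeros with |z| < R = 3.0: (2 + 1i), (2 - 1i).
Count = 2.
By the argument principle, (1/2πi) ∮_{|z|=R} p'(z)/p(z) dz equals exactly this count.

Number of zeros inside |z| < 3.0: 2.


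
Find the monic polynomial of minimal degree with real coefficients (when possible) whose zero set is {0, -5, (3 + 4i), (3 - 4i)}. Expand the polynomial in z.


The polynomial is p(z) = ∏_{α ∈ S} (z − α), where S = {0, -5, (3 + 4i), (3 - 4i)}.
Expanding the product yields: p(z) = z^4 -z^3 -5·z^2 + 125·z.
Note conjugate pairs combine to real quadratics: (z − (3+4i))(z − (3−4i)) = z² − 6z + 25.
The resulting polynomial has degree 4 and real coefficients as required.

p(z) = z^4 -z^3 -5·z^2 + 125·z.


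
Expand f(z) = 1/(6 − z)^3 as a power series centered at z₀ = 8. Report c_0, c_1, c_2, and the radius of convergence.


Let w = z − z₀, so z = z₀ + w.
Then 6 − z = 6 − (z₀ + w) = (6 − z₀) − w = -2 − w.
f(z) = 1/(-2 − w)^3 = (1/(-2)^3) · (1 − w/(-2))^{−3}.
By the binomial series (1−u)^{−3} = Σ_{n≥0} C(n+2, 2) u^n for |u|<1, with u = w/(-2):
  c_n = C(n+2, 2) / (-2)^(n+3).
  c_0 = 1/(-2)^3 = -1/8.
  c_1 = 3/(-2)^4 = 3/16.
  c_2 = 6/(-2)^5 = -3/16.
The series is valid for |w/d| < 1, i.e. |z − z₀| < |d|.
Radius of convergence: R = |6 − z₀| = |-2| = 2 (distance from z₀ to the singularity z = 6).

c_0 = -1/8, c_1 = 3/16, c_2 = -3/16; R = 2.


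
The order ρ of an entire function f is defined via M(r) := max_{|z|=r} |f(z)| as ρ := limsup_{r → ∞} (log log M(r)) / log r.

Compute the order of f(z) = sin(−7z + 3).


sin(w) is a linear combination of e^{iw} and e^{−iw} (or e^w, e^{−w} in the hyperbolic case), so |sin(w)| ≤ e^{|w|}. With w = −7z + 3, |w| ≤ 7|z| + 3 = 7r + 3 on |z| = r, giving M(r) ≤ e^{7r + 3}, so ρ ≤ 1. On a suitable ray (z = it for sin/cos; z = t for sinh/cosh, t real → ∞), |sin(−7z + 3)| grows like e^{7|t|}/2, so ρ ≥ 1. Hence ρ = 1.
Therefore ρ = 1.

Order ρ = 1.


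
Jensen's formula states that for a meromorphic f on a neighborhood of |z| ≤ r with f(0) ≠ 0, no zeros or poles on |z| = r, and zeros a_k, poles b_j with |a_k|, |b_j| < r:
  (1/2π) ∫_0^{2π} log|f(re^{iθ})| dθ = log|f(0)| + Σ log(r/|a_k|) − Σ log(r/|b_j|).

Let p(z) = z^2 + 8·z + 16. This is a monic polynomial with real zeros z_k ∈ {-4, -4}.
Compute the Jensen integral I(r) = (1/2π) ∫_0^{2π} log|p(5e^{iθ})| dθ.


Zeros: -4, -4; r = 5.
Inside |z| < r: -4, -4. Outside (|z| ≥ r): ∅.
p(0) = 16, so log|p(0)| = log(16) = 2.7726.
Apply Jensen: I(r) = log|p(0)| + Σ_k log(r/|z_k|), summed over zeros inside |z| < r.
  log(r/|z_k|) for z_k = -4: log(5/4) = 0.2231
  log(r/|z_k|) for z_k = -4: log(5/4) = 0.2231
Sum over inside zeros: 0.4463.
I(r) = log|p(0)| + (inside sum) = 2.7726 + 0.4463 = 3.2189.
Closed form (all zeros inside, monic): I(r) = n·log(r) = 2·log(5) = 3.2189. ✓

I(r) ≈ 3.2189.


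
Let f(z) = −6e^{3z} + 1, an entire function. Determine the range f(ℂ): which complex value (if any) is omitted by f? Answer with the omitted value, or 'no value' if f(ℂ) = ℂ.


Little Picard bounds the complement of f(ℂ) to at most one point.
e^{3z} is never zero on ℂ, so -6·e^{3z} takes every value in ℂ ∖ {0}. Adding 1 shifts the range to ℂ ∖ {1}. Thus f omits exactly the value 1.

Omitted value: 1.


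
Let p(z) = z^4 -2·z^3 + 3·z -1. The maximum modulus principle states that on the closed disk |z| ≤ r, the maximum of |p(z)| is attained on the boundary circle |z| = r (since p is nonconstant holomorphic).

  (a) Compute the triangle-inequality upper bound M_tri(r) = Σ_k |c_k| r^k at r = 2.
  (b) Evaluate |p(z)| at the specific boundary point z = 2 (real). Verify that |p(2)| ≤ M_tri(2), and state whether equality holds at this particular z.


Coefficients: c_0 = -1, c_1 = 3, c_2 = 0, c_3 = -2, c_4 = 1. Radius r = 2.
Part (a). Triangle bound: M_tri(r) = Σ_k |c_k| r^k
  = |-1|·2^0 + |3|·2^1 + |0|·2^2 + |-2|·2^3 + |1|·2^4
  = 1 + 6 + 0 + 16 + 16 = 39.
This bounds M(r) := max_{|z|=r} |p(z)| from above; equality holds iff all terms c_k z^k can be made to align in phase at a single z on |z|=r.
Part (b). At z = 2 (real, on the circle |z| = r):
  p(2) = (-1)·2^0 + (3)·2^1 + (0)·2^2 + (-2)·2^3 + (1)·2^4 = 5.
  |p(2)| = 5.
Check: |p(2)| = 5 ≤ 39 = M_tri(2). ✓ Equality does not hold at z = 2 (the coefficients have mixed signs, so the terms do not all align in phase there).

M_tri(2) = 39; |p(2)| = 5; equality at z=2: no.


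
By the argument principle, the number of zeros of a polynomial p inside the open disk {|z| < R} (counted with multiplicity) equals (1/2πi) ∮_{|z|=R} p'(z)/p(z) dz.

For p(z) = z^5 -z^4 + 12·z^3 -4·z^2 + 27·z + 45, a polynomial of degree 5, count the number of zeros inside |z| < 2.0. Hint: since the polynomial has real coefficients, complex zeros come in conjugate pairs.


The zeros of p are: (0 + 3i), (0 - 3i), -1, (1 + 2i), (1 - 2i).
Their magnitudes are: 3, 3, 1, 2.236, 2.236.
Zeros with |z| < R = 2.0: -1.
Count = 1.
By the argument principle, (1/2πi) ∮_{|z|=R} p'(z)/p(z) dz equals exactly this count.

Number of zeros inside |z| < 2.0: 1.


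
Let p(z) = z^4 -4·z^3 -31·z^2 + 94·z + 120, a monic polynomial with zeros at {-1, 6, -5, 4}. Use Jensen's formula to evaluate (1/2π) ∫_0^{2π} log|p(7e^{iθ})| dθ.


Zeros: -5, -1, 4, 6; r = 7.
Inside |z| < r: -5, -1, 4, 6. Outside (|z| ≥ r): ∅.
p(0) = 120, so log|p(0)| = log(120) = 4.7875.
Apply Jensen: I(r) = log|p(0)| + Σ_k log(r/|z_k|), summed over zeros inside |z| < r.
  log(r/|z_k|) for z_k = -1: log(7/1) = 1.9459
  log(r/|z_k|) for z_k = 6: log(7/6) = 0.1542
  log(r/|z_k|) for z_k = -5: log(7/5) = 0.3365
  log(r/|z_k|) for z_k = 4: log(7/4) = 0.5596
Sum over inside zeros: 2.9961.
I(r) = log|p(0)| + (inside sum) = 4.7875 + 2.9961 = 7.7836.
Closed form (all zeros inside, monic): I(r) = n·log(r) = 4·log(7) = 7.7836. ✓

I(r) ≈ 7.7836.


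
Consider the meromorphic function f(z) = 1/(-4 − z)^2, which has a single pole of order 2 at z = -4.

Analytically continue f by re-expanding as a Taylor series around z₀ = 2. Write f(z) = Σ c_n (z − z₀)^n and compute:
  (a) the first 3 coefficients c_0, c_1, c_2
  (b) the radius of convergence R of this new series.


Let w = z − z₀, so z = z₀ + w.
Then -4 − z = -4 − (z₀ + w) = (-4 − z₀) − w = -6 − w.
f(z) = 1/(-6 − w)^2 = (1/(-6)^2) · (1 − w/(-6))^{−2}.
By the binomial series (1−u)^{−2} = Σ_{n≥0} C(n+1, 1) u^n for |u|<1, with u = w/(-6):
  c_n = C(n+1, 1) / (-6)^(n+2).
  c_0 = 1/(-6)^2 = 1/36.
  c_1 = 2/(-6)^3 = -1/108.
  c_2 = 3/(-6)^4 = 1/432.
The series is valid for |w/d| < 1, i.e. |z − z₀| < |d|.
Radius of convergence: R = |-4 − z₀| = |-6| = 6 (distance from z₀ to the singularity z = -4).

c_0 = 1/36, c_1 = -1/108, c_2 = 1/432; R = 6.


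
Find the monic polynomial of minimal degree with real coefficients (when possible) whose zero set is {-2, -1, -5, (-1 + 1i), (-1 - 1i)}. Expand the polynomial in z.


The polynomial is p(z) = ∏_{α ∈ S} (z − α), where S = {-2, -1, -5, (-1 + 1i), (-1 - 1i)}.
Expanding the product yields: p(z) = z^5 + 10·z^4 + 35·z^3 + 60·z^2 + 54·z + 20.
Note conjugate pairs combine to real quadratics: (z − (-1+1i))(z − (-1−1i)) = z² + 2z + 2.
The resulting polynomial has degree 5 and real coefficients as required.

p(z) = z^5 + 10·z^4 + 35·z^3 + 60·z^2 + 54·z + 20.


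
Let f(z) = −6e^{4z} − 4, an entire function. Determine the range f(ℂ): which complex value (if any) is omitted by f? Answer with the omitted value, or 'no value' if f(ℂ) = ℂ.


Little Picard bounds the complement of f(ℂ) to at most one point.
e^{4z} is never zero on ℂ, so -6·e^{4z} takes every value in ℂ ∖ {0}. Adding -4 shifts the range to ℂ ∖ {-4}. Thus f omits exactly the value -4.

Omitted value: -4.


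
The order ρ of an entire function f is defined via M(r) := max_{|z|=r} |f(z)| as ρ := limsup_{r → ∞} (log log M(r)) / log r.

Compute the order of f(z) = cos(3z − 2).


cos(w) is a linear combination of e^{iw} and e^{−iw} (or e^w, e^{−w} in the hyperbolic case), so |cos(w)| ≤ e^{|w|}. With w = 3z − 2, |w| ≤ 3|z| + 2 = 3r + 2 on |z| = r, giving M(r) ≤ e^{3r + 2}, so ρ ≤ 1. On a suitable ray (z = it for sin/cos; z = t for sinh/cosh, t real → ∞), |cos(3z − 2)| grows like e^{3|t|}/2, so ρ ≥ 1. Hence ρ = 1.
Therefore ρ = 1.

Order ρ = 1.


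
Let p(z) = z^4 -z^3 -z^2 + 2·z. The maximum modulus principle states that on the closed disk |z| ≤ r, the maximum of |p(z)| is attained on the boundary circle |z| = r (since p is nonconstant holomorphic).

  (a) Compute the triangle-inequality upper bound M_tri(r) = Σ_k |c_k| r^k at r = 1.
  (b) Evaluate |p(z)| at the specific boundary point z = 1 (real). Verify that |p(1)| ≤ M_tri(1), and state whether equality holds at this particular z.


Coefficients: c_0 = 0, c_1 = 2, c_2 = -1, c_3 = -1, c_4 = 1. Radius r = 1.
Part (a). Triangle bound: M_tri(r) = Σ_k |c_k| r^k
  = |0|·1^0 + |2|·1^1 + |-1|·1^2 + |-1|·1^3 + |1|·1^4
  = 0 + 2 + 1 + 1 + 1 = 5.
This bounds M(r) := max_{|z|=r} |p(z)| from above; equality holds iff all terms c_k z^k can be made to align in phase at a single z on |z|=r.
Part (b). At z = 1 (real, on the circle |z| = r):
  p(1) = (0)·1^0 + (2)·1^1 + (-1)·1^2 + (-1)·1^3 + (1)·1^4 = 1.
  |p(1)| = 1.
Check: |p(1)| = 1 ≤ 5 = M_tri(1). ✓ Equality does not hold at z = 1 (the coefficients have mixed signs, so the terms do not all align in phase there).

M_tri(1) = 5; |p(1)| = 1; equality at z=1: no.


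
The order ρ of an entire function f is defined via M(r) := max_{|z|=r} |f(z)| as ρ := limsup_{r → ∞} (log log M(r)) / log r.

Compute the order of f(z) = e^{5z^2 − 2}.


|e^{5z^2 − 2}| = e^{Re(5·z^2) + -2} ≤ e^{5|z|^2 + -2} = e^{5r^2 + -2} on |z| = r, so ρ ≤ 2. Choosing z on |z|=r so that 5·z^2 is real positive (always possible by picking arg z appropriately) gives |f(z)| = e^{5r^2 + -2}, matching the bound. The additive constant -2 does not affect log log M(r) ~ 2·log r. Hence ρ = 2.
Therefore ρ = 2.

Order ρ = 2.


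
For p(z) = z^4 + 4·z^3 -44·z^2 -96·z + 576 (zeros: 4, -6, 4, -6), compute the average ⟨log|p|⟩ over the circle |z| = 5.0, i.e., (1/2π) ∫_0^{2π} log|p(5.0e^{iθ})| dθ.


Zeros: -6, -6, 4, 4; r = 5.0.
Inside |z| < r: 4, 4. Outside (|z| ≥ r): -6, -6.
p(0) = 576, so log|p(0)| = log(576) = 6.3561.
Apply Jensen: I(r) = log|p(0)| + Σ_k log(r/|z_k|), summed over zeros inside |z| < r.
  log(r/|z_k|) for z_k = 4: log(5.0/4) = 0.2231
  log(r/|z_k|) for z_k = 4: log(5.0/4) = 0.2231
  Outside zeros (-6, -6) contribute nothing to the Jensen sum.
Sum over inside zeros: 0.4463.
I(r) = log|p(0)| + (inside sum) = 6.3561 + 0.4463 = 6.8024.
Note: since some zeros are outside |z| ≤ r, the simplified n·log(r) form does NOT apply — only the inside zeros contribute.

I(r) ≈ 6.8024.


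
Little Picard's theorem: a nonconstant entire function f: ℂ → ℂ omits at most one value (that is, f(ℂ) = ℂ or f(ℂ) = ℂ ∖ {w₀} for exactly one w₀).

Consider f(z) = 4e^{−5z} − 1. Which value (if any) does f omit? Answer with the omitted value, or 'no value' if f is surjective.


Little Picard bounds the complement of f(ℂ) to at most one point.
e^{−5z} is never zero on ℂ, so 4·e^{−5z} takes every value in ℂ ∖ {0}. Adding -1 shifts the range to ℂ ∖ {-1}. Thus f omits exactly the value -1.

Omitted value: -1.


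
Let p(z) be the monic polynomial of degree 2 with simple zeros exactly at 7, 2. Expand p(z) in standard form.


The polynomial is p(z) = ∏_{α ∈ S} (z − α), where S = {7, 2}.
Expanding the product yields: p(z) = z^2 -9·z + 14.
The resulting polynomial has degree 2 and real coefficients as required.

p(z) = z^2 -9·z + 14.


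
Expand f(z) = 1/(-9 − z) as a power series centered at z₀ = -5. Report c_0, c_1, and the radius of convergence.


Let w = z − z₀, so z = z₀ + w.
Then -9 − z = -9 − (z₀ + w) = (-9 − z₀) − w = -4 − w.
f(z) = 1/(-4 − w) = (1/(-4)) · 1/(1 − w/(-4)) = Σ_{n≥0} w^n / (-4)^(n+1).
So c_n = 1/(-4)^(n+1):
  c_0 = 1/(-4)^1 = -1/4.
  c_1 = 1/(-4)^2 = 1/16.
The series is valid for |w/d| < 1, i.e. |z − z₀| < |d|.
Radius of convergence: R = |-9 − z₀| = |-4| = 4 (distance from z₀ to the singularity z = -9).

c_0 = -1/4, c_1 = 1/16; R = 4.


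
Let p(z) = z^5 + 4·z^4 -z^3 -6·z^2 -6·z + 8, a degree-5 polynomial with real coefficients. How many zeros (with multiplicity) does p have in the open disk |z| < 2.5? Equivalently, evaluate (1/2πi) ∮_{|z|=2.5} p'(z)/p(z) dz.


The zeros of p are: 1, 1, (-1 + 1i), (-1 - 1i), -4.
Their magnitudes are: 1, 1, 1.414, 1.414, 4.
Zeros with |z| < R = 2.5: 1, 1, (-1 + 1i), (-1 - 1i).
Count = 4.
By the argument principle, (1/2πi) ∮_{|z|=R} p'(z)/p(z) dz equals exactly this count.

Number of zeros inside |z| < 2.5: 4.


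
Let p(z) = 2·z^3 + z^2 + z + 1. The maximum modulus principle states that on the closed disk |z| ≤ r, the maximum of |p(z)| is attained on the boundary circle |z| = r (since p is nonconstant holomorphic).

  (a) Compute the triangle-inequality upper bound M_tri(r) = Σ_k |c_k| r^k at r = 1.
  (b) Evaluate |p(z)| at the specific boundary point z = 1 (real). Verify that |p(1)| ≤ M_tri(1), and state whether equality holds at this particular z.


Coefficients: c_0 = 1, c_1 = 1, c_2 = 1, c_3 = 2. Radius r = 1.
Part (a). Triangle bound: M_tri(r) = Σ_k |c_k| r^k
  = |1|·1^0 + |1|·1^1 + |1|·1^2 + |2|·1^3
  = 1 + 1 + 1 + 2 = 5.
This bounds M(r) := max_{|z|=r} |p(z)| from above; equality holds iff all terms c_k z^k can be made to align in phase at a single z on |z|=r.
Part (b). At z = 1 (real, on the circle |z| = r):
  p(1) = (1)·1^0 + (1)·1^1 + (1)·1^2 + (2)·1^3 = 5.
  |p(1)| = 5.
Since all nonzero coefficients share the same sign, |p(1)| = 5 = M_tri(1); the triangle bound is attained at z = 1, so in fact M(r) = 5.

M_tri(1) = 5; |p(1)| = 5; equality at z=1: yes.


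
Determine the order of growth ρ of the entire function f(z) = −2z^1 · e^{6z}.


M(r) = max_{|z|=r} |-2|·|z|^1·|e^{6z}| = 2·r^1 · e^{6r^1} (the factors attain their maxima compatibly on |z|=r). Then log M(r) = log 2 + 1·log r + 6r^1, dominated by the last term, so log log M(r) ~ 1·log r. The polynomial factor -2z^1 contributes only a log r term and does not affect the order. ρ = 1.
Therefore ρ = 1.

Order ρ = 1.


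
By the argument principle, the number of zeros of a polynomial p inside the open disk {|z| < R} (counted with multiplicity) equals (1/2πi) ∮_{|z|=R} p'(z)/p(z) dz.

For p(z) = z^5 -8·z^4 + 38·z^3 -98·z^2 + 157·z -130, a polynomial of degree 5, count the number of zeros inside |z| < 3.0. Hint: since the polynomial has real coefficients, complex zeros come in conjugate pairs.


The zeros of p are: 2, (1 + 2i), (1 - 2i), (2 + 3i), (2 - 3i).
Their magnitudes are: 2, 2.236, 2.236, 3.606, 3.606.
Zeros with |z| < R = 3.0: 2, (1 + 2i), (1 - 2i).
Count = 3.
By the argument principle, (1/2πi) ∮_{|z|=R} p'(z)/p(z) dz equals exactly this count.

Number of zeros inside |z| < 3.0: 3.


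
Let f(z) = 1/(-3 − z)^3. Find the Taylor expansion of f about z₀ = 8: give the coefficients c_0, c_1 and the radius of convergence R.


Let w = z − z₀, so z = z₀ + w.
Then -3 − z = -3 − (z₀ + w) = (-3 − z₀) − w = -11 − w.
f(z) = 1/(-11 − w)^3 = (1/(-11)^3) · (1 − w/(-11))^{−3}.
By the binomial series (1−u)^{−3} = Σ_{n≥0} C(n+2, 2) u^n for |u|<1, with u = w/(-11):
  c_n = C(n+2, 2) / (-11)^(n+3).
  c_0 = 1/(-11)^3 = -1/1331.
  c_1 = 3/(-11)^4 = 3/14641.
The series is valid for |w/d| < 1, i.e. |z − z₀| < |d|.
Radius of convergence: R = |-3 − z₀| = |-11| = 11 (distance from z₀ to the singularity z = -3).

c_0 = -1/1331, c_1 = 3/14641; R = 11.


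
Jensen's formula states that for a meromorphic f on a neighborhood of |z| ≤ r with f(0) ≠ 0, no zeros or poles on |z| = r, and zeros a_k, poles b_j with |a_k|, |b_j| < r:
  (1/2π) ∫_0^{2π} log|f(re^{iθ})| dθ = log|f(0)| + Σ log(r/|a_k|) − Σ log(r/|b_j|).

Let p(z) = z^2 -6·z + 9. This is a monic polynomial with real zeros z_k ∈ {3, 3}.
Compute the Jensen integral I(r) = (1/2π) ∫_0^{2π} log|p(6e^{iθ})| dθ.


Zeros: 3, 3; r = 6.
Inside |z| < r: 3, 3. Outside (|z| ≥ r): ∅.
p(0) = 9, so log|p(0)| = log(9) = 2.1972.
Apply Jensen: I(r) = log|p(0)| + Σ_k log(r/|z_k|), summed over zeros inside |z| < r.
  log(r/|z_k|) for z_k = 3: log(6/3) = 0.6931
  log(r/|z_k|) for z_k = 3: log(6/3) = 0.6931
Sum over inside zeros: 1.3863.
I(r) = log|p(0)| + (inside sum) = 2.1972 + 1.3863 = 3.5835.
Closed form (all zeros inside, monic): I(r) = n·log(r) = 2·log(6) = 3.5835. ✓

I(r) ≈ 3.5835.


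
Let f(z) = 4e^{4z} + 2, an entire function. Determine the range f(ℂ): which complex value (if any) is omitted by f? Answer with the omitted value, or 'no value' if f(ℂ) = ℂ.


Little Picard bounds the complement of f(ℂ) to at most one point.
e^{4z} is never zero on ℂ, so 4·e^{4z} takes every value in ℂ ∖ {0}. Adding 2 shifts the range to ℂ ∖ {2}. Thus f omits exactly the value 2.

Omitted value: 2.


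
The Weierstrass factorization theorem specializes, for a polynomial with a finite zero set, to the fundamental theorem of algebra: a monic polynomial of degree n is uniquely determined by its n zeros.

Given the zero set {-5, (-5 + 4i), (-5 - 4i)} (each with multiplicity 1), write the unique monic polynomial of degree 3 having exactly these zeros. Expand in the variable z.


The polynomial is p(z) = ∏_{α ∈ S} (z − α), where S = {-5, (-5 + 4i), (-5 - 4i)}.
Expanding the product yields: p(z) = z^3 + 15·z^2 + 91·z + 205.
Note conjugate pairs combine to real quadratics: (z − (-5+4i))(z − (-5−4i)) = z² + 10z + 41.
The resulting polynomial has degree 3 and real coefficients as required.

p(z) = z^3 + 15·z^2 + 91·z + 205.
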